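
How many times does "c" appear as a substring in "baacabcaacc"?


Searching for "c" in "baacabcaacc"
Scanning each position:
  Position 0: "b" => no
  Position 1: "a" => no
  Position 2: "a" => no
  Position 3: "c" => MATCH
  Position 4: "a" => no
  Position 5: "b" => no
  Position 6: "c" => MATCH
  Position 7: "a" => no
  Position 8: "a" => no
  Position 9: "c" => MATCH
  Position 10: "c" => MATCH
Total occurrences: 4

4


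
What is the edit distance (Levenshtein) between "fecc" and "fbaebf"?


Computing edit distance: "fecc" -> "fbaebf"
DP table:
           f    b    a    e    b    f
      0    1    2    3    4    5    6
  f   1    0    1    2    3    4    5
  e   2    1    1    2    2    3    4
  c   3    2    2    2    3    3    4
  c   4    3    3    3    3    4    4
Edit distance = dp[4][6] = 4

4


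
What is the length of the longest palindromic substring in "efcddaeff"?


Input: "efcddaeff"
Checking substrings for palindromes:
  [3:5] "dd" (len 2) => palindrome
  [7:9] "ff" (len 2) => palindrome
Longest palindromic substring: "dd" with length 2

2


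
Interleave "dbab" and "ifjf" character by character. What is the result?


Interleaving "dbab" and "ifjf":
  Position 0: 'd' from first, 'i' from second => "di"
  Position 1: 'b' from first, 'f' from second => "bf"
  Position 2: 'a' from first, 'j' from second => "aj"
  Position 3: 'b' from first, 'f' from second => "bf"
Result: dibfajbf

dibfajbf


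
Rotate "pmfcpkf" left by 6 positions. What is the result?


Input: "pmfcpkf", rotate left by 6
First 6 characters: "pmfcpk"
Remaining characters: "f"
Concatenate remaining + first: "f" + "pmfcpk" = "fpmfcpk"

fpmfcpk


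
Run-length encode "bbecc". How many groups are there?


Input: bbecc
Scanning for consecutive runs:
  Group 1: 'b' x 2 (positions 0-1)
  Group 2: 'e' x 1 (positions 2-2)
  Group 3: 'c' x 2 (positions 3-4)
Total groups: 3

3


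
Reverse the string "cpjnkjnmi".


Input: cpjnkjnmi
Reading characters right to left:
  Position 8: 'i'
  Position 7: 'm'
  Position 6: 'n'
  Position 5: 'j'
  Position 4: 'k'
  Position 3: 'n'
  Position 2: 'j'
  Position 1: 'p'
  Position 0: 'c'
Reversed: imnjknjpc

imnjknjpc


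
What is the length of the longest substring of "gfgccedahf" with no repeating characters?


Input: "gfgccedahf"
Sliding window (track last position of each char):
  Position 0 ('g'): window [0,0] length 1 -- new best
  Position 1 ('f'): window [0,1] length 2 -- new best
  Position 2 ('g'): repeat (last at 0), move window start to 1
  Position 2 ('g'): window [1,2] length 2
  Position 3 ('c'): window [1,3] length 3 -- new best
  Position 4 ('c'): repeat (last at 3), move window start to 4
  Position 4 ('c'): window [4,4] length 1
  Position 5 ('e'): window [4,5] length 2
  Position 6 ('d'): window [4,6] length 3
  Position 7 ('a'): window [4,7] length 4 -- new best
  Position 8 ('h'): window [4,8] length 5 -- new best
  Position 9 ('f'): window [4,9] length 6 -- new best
Longest substring with no repeats: "cedahf" with length 6

6


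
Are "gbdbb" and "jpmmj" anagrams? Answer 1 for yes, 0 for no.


Strings: "gbdbb", "jpmmj"
Sorted first:  bbbdg
Sorted second: jjmmp
Differ at position 0: 'b' vs 'j' => not anagrams

0


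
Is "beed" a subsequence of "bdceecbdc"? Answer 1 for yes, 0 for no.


Check if "beed" is a subsequence of "bdceecbdc"
Greedy scan:
  Position 0 ('b'): matches sub[0] = 'b'
  Position 1 ('d'): no match needed
  Position 2 ('c'): no match needed
  Position 3 ('e'): matches sub[1] = 'e'
  Position 4 ('e'): matches sub[2] = 'e'
  Position 5 ('c'): no match needed
  Position 6 ('b'): no match needed
  Position 7 ('d'): matches sub[3] = 'd'
  Position 8 ('c'): no match needed
All 4 characters matched => is a subsequence

1


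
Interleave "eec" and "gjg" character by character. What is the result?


Interleaving "eec" and "gjg":
  Position 0: 'e' from first, 'g' from second => "eg"
  Position 1: 'e' from first, 'j' from second => "ej"
  Position 2: 'c' from first, 'g' from second => "cg"
Result: egejcg

egejcg


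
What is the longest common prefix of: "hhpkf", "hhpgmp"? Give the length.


Words: hhpkf, hhpgmp
  Position 0: all 'h' => match
  Position 1: all 'h' => match
  Position 2: all 'p' => match
  Position 3: ('k', 'g') => mismatch, stop
LCP = "hhp" (length 3)

3


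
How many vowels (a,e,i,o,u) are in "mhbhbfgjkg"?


Input: mhbhbfgjkg
Checking each character:
  'm' at position 0: consonant
  'h' at position 1: consonant
  'b' at position 2: consonant
  'h' at position 3: consonant
  'b' at position 4: consonant
  'f' at position 5: consonant
  'g' at position 6: consonant
  'j' at position 7: consonant
  'k' at position 8: consonant
  'g' at position 9: consonant
Total vowels: 0

0


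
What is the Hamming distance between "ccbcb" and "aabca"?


Comparing "ccbcb" and "aabca" position by position:
  Position 0: 'c' vs 'a' => differ
  Position 1: 'c' vs 'a' => differ
  Position 2: 'b' vs 'b' => same
  Position 3: 'c' vs 'c' => same
  Position 4: 'b' vs 'a' => differ
Total differences (Hamming distance): 3

3


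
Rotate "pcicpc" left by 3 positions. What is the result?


Input: "pcicpc", rotate left by 3
First 3 characters: "pci"
Remaining characters: "cpc"
Concatenate remaining + first: "cpc" + "pci" = "cpcpci"

cpcpci


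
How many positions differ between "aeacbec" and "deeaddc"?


Comparing "aeacbec" and "deeaddc" position by position:
  Position 0: 'a' vs 'd' => DIFFER
  Position 1: 'e' vs 'e' => same
  Position 2: 'a' vs 'e' => DIFFER
  Position 3: 'c' vs 'a' => DIFFER
  Position 4: 'b' vs 'd' => DIFFER
  Position 5: 'e' vs 'd' => DIFFER
  Position 6: 'c' vs 'c' => same
Positions that differ: 5

5


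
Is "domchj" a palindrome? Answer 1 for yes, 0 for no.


Input: domchj
Reversed: jhcmod
  Compare pos 0 ('d') with pos 5 ('j'): MISMATCH
  Compare pos 1 ('o') with pos 4 ('h'): MISMATCH
  Compare pos 2 ('m') with pos 3 ('c'): MISMATCH
Result: not a palindrome

0


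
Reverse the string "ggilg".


Input: ggilg
Reading characters right to left:
  Position 4: 'g'
  Position 3: 'l'
  Position 2: 'i'
  Position 1: 'g'
  Position 0: 'g'
Reversed: gligg

gligg


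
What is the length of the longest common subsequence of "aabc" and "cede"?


LCS of "aabc" and "cede"
DP table:
           c    e    d    e
      0    0    0    0    0
  a   0    0    0    0    0
  a   0    0    0    0    0
  b   0    0    0    0    0
  c   0    1    1    1    1
LCS length = dp[4][4] = 1

1


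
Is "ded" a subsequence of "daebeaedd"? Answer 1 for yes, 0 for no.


Check if "ded" is a subsequence of "daebeaedd"
Greedy scan:
  Position 0 ('d'): matches sub[0] = 'd'
  Position 1 ('a'): no match needed
  Position 2 ('e'): matches sub[1] = 'e'
  Position 3 ('b'): no match needed
  Position 4 ('e'): no match needed
  Position 5 ('a'): no match needed
  Position 6 ('e'): no match needed
  Position 7 ('d'): matches sub[2] = 'd'
  Position 8 ('d'): no match needed
All 3 characters matched => is a subsequence

1


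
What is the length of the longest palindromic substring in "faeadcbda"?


Input: "faeadcbda"
Checking substrings for palindromes:
  [1:4] "aea" (len 3) => palindrome
Longest palindromic substring: "aea" with length 3

3


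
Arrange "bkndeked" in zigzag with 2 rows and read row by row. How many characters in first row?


Zigzag "bkndeked" into 2 rows:
Placing characters:
  'b' => row 0
  'k' => row 1
  'n' => row 0
  'd' => row 1
  'e' => row 0
  'k' => row 1
  'e' => row 0
  'd' => row 1
Rows:
  Row 0: "bnee"
  Row 1: "kdkd"
First row length: 4

4


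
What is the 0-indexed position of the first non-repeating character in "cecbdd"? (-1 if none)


Input: cecbdd
Character frequencies:
  'b': 1
  'c': 2
  'd': 2
  'e': 1
Scanning left to right for freq == 1:
  Position 0 ('c'): freq=2, skip
  Position 1 ('e'): unique! => answer = 1

1


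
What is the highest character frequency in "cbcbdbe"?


Input: cbcbdbe
Character counts:
  'b': 3
  'c': 2
  'd': 1
  'e': 1
Maximum frequency: 3

3


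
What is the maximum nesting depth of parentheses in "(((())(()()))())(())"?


Input: "(((())(()()))())(())"
Tracking depth:
  Position 0 '(': depth becomes 1
  Position 1 '(': depth becomes 2
  Position 2 '(': depth becomes 3
  Position 3 '(': depth becomes 4
  Position 4 ')': depth becomes 3
  Position 5 ')': depth becomes 2
  Position 6 '(': depth becomes 3
  Position 7 '(': depth becomes 4
  Position 8 ')': depth becomes 3
  Position 9 '(': depth becomes 4
  Position 10 ')': depth becomes 3
  Position 11 ')': depth becomes 2
  Position 12 ')': depth becomes 1
  Position 13 '(': depth becomes 2
  Position 14 ')': depth becomes 1
  Position 15 ')': depth becomes 0
  Position 16 '(': depth becomes 1
  Position 17 '(': depth becomes 2
  Position 18 ')': depth becomes 1
  Position 19 ')': depth becomes 0
Maximum depth reached: 4

4


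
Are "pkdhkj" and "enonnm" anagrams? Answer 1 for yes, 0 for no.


Strings: "pkdhkj", "enonnm"
Sorted first:  dhjkkp
Sorted second: emnnno
Differ at position 0: 'd' vs 'e' => not anagrams

0


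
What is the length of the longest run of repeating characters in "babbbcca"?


Input: "babbbcca"
Scanning for longest run:
  Position 1 ('a'): new char, reset run to 1
  Position 2 ('b'): new char, reset run to 1
  Position 3 ('b'): continues run of 'b', length=2
  Position 4 ('b'): continues run of 'b', length=3
  Position 5 ('c'): new char, reset run to 1
  Position 6 ('c'): continues run of 'c', length=2
  Position 7 ('a'): new char, reset run to 1
Longest run: 'b' with length 3

3


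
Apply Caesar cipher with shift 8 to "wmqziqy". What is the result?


Caesar cipher: shift "wmqziqy" by 8
  'w' (pos 22) + 8 = pos 4 = 'e'
  'm' (pos 12) + 8 = pos 20 = 'u'
  'q' (pos 16) + 8 = pos 24 = 'y'
  'z' (pos 25) + 8 = pos 7 = 'h'
  'i' (pos 8) + 8 = pos 16 = 'q'
  'q' (pos 16) + 8 = pos 24 = 'y'
  'y' (pos 24) + 8 = pos 6 = 'g'
Result: euyhqyg

euyhqyg


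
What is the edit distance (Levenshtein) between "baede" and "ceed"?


Computing edit distance: "baede" -> "ceed"
DP table:
           c    e    e    d
      0    1    2    3    4
  b   1    1    2    3    4
  a   2    2    2    3    4
  e   3    3    2    2    3
  d   4    4    3    3    2
  e   5    5    4    3    3
Edit distance = dp[5][4] = 3

3


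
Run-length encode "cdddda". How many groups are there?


Input: cdddda
Scanning for consecutive runs:
  Group 1: 'c' x 1 (positions 0-0)
  Group 2: 'd' x 4 (positions 1-4)
  Group 3: 'a' x 1 (positions 5-5)
Total groups: 3

3


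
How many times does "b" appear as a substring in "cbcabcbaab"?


Searching for "b" in "cbcabcbaab"
Scanning each position:
  Position 0: "c" => no
  Position 1: "b" => MATCH
  Position 2: "c" => no
  Position 3: "a" => no
  Position 4: "b" => MATCH
  Position 5: "c" => no
  Position 6: "b" => MATCH
  Position 7: "a" => no
  Position 8: "a" => no
  Position 9: "b" => MATCH
Total occurrences: 4

4


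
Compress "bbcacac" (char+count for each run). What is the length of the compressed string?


Input: bbcacac
Runs:
  'b' x 2 => "b2"
  'c' x 1 => "c1"
  'a' x 1 => "a1"
  'c' x 1 => "c1"
  'a' x 1 => "a1"
  'c' x 1 => "c1"
Compressed: "b2c1a1c1a1c1"
Compressed length: 12

12


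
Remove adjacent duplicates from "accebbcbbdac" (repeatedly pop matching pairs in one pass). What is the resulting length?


Input: accebbcbbdac
Stack-based adjacent duplicate removal:
  Read 'a': push. Stack: a
  Read 'c': push. Stack: ac
  Read 'c': matches stack top 'c' => pop. Stack: a
  Read 'e': push. Stack: ae
  Read 'b': push. Stack: aeb
  Read 'b': matches stack top 'b' => pop. Stack: ae
  Read 'c': push. Stack: aec
  Read 'b': push. Stack: aecb
  Read 'b': matches stack top 'b' => pop. Stack: aec
  Read 'd': push. Stack: aecd
  Read 'a': push. Stack: aecda
  Read 'c': push. Stack: aecdac
Final stack: "aecdac" (length 6)

6


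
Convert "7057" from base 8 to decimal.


Input: "7057" in base 8
Positional expansion:
  Digit '7' (value 7) x 8^3 = 3584
  Digit '0' (value 0) x 8^2 = 0
  Digit '5' (value 5) x 8^1 = 40
  Digit '7' (value 7) x 8^0 = 7
Sum = 3631

3631


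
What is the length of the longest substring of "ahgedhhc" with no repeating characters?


Input: "ahgedhhc"
Sliding window (track last position of each char):
  Position 0 ('a'): window [0,0] length 1 -- new best
  Position 1 ('h'): window [0,1] length 2 -- new best
  Position 2 ('g'): window [0,2] length 3 -- new best
  Position 3 ('e'): window [0,3] length 4 -- new best
  Position 4 ('d'): window [0,4] length 5 -- new best
  Position 5 ('h'): repeat (last at 1), move window start to 2
  Position 5 ('h'): window [2,5] length 4
  Position 6 ('h'): repeat (last at 5), move window start to 6
  Position 6 ('h'): window [6,6] length 1
  Position 7 ('c'): window [6,7] length 2
Longest substring with no repeats: "ahged" with length 5

5


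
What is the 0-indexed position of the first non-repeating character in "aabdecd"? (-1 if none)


Input: aabdecd
Character frequencies:
  'a': 2
  'b': 1
  'c': 1
  'd': 2
  'e': 1
Scanning left to right for freq == 1:
  Position 0 ('a'): freq=2, skip
  Position 1 ('a'): freq=2, skip
  Position 2 ('b'): unique! => answer = 2

2


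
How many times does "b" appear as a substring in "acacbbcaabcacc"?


Searching for "b" in "acacbbcaabcacc"
Scanning each position:
  Position 0: "a" => no
  Position 1: "c" => no
  Position 2: "a" => no
  Position 3: "c" => no
  Position 4: "b" => MATCH
  Position 5: "b" => MATCH
  Position 6: "c" => no
  Position 7: "a" => no
  Position 8: "a" => no
  Position 9: "b" => MATCH
  Position 10: "c" => no
  Position 11: "a" => no
  Position 12: "c" => no
  Position 13: "c" => no
Total occurrences: 3

3


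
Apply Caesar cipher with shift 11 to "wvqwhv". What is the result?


Caesar cipher: shift "wvqwhv" by 11
  'w' (pos 22) + 11 = pos 7 = 'h'
  'v' (pos 21) + 11 = pos 6 = 'g'
  'q' (pos 16) + 11 = pos 1 = 'b'
  'w' (pos 22) + 11 = pos 7 = 'h'
  'h' (pos 7) + 11 = pos 18 = 's'
  'v' (pos 21) + 11 = pos 6 = 'g'
Result: hgbhsg

hgbhsg


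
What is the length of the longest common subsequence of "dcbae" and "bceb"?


LCS of "dcbae" and "bceb"
DP table:
           b    c    e    b
      0    0    0    0    0
  d   0    0    0    0    0
  c   0    0    1    1    1
  b   0    1    1    1    2
  a   0    1    1    1    2
  e   0    1    1    2    2
LCS length = dp[5][4] = 2

2


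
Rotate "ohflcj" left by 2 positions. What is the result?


Input: "ohflcj", rotate left by 2
First 2 characters: "oh"
Remaining characters: "flcj"
Concatenate remaining + first: "flcj" + "oh" = "flcjoh"

flcjoh


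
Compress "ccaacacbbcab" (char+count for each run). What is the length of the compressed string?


Input: ccaacacbbcab
Runs:
  'c' x 2 => "c2"
  'a' x 2 => "a2"
  'c' x 1 => "c1"
  'a' x 1 => "a1"
  'c' x 1 => "c1"
  'b' x 2 => "b2"
  'c' x 1 => "c1"
  'a' x 1 => "a1"
  'b' x 1 => "b1"
Compressed: "c2a2c1a1c1b2c1a1b1"
Compressed length: 18

18


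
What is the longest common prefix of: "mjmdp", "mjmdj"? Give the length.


Words: mjmdp, mjmdj
  Position 0: all 'm' => match
  Position 1: all 'j' => match
  Position 2: all 'm' => match
  Position 3: all 'd' => match
  Position 4: ('p', 'j') => mismatch, stop
LCP = "mjmd" (length 4)

4


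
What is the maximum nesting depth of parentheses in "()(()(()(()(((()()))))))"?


Input: "()(()(()(()(((()()))))))"
Tracking depth:
  Position 0 '(': depth becomes 1
  Position 1 ')': depth becomes 0
  Position 2 '(': depth becomes 1
  Position 3 '(': depth becomes 2
  Position 4 ')': depth becomes 1
  Position 5 '(': depth becomes 2
  Position 6 '(': depth becomes 3
  Position 7 ')': depth becomes 2
  Position 8 '(': depth becomes 3
  Position 9 '(': depth becomes 4
  Position 10 ')': depth becomes 3
  Position 11 '(': depth becomes 4
  Position 12 '(': depth becomes 5
  Position 13 '(': depth becomes 6
  Position 14 '(': depth becomes 7
  Position 15 ')': depth becomes 6
  Position 16 '(': depth becomes 7
  Position 17 ')': depth becomes 6
  Position 18 ')': depth becomes 5
  Position 19 ')': depth becomes 4
  Position 20 ')': depth becomes 3
  Position 21 ')': depth becomes 2
  Position 22 ')': depth becomes 1
  Position 23 ')': depth becomes 0
Maximum depth reached: 7

7


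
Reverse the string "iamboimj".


Input: iamboimj
Reading characters right to left:
  Position 7: 'j'
  Position 6: 'm'
  Position 5: 'i'
  Position 4: 'o'
  Position 3: 'b'
  Position 2: 'm'
  Position 1: 'a'
  Position 0: 'i'
Reversed: jmiobmai

jmiobmai


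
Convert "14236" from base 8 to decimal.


Input: "14236" in base 8
Positional expansion:
  Digit '1' (value 1) x 8^4 = 4096
  Digit '4' (value 4) x 8^3 = 2048
  Digit '2' (value 2) x 8^2 = 128
  Digit '3' (value 3) x 8^1 = 24
  Digit '6' (value 6) x 8^0 = 6
Sum = 6302

6302


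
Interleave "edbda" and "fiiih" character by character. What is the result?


Interleaving "edbda" and "fiiih":
  Position 0: 'e' from first, 'f' from second => "ef"
  Position 1: 'd' from first, 'i' from second => "di"
  Position 2: 'b' from first, 'i' from second => "bi"
  Position 3: 'd' from first, 'i' from second => "di"
  Position 4: 'a' from first, 'h' from second => "ah"
Result: efdibidiah

efdibidiah


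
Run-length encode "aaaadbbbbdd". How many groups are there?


Input: aaaadbbbbdd
Scanning for consecutive runs:
  Group 1: 'a' x 4 (positions 0-3)
  Group 2: 'd' x 1 (positions 4-4)
  Group 3: 'b' x 4 (positions 5-8)
  Group 4: 'd' x 2 (positions 9-10)
Total groups: 4

4


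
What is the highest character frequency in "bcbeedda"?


Input: bcbeedda
Character counts:
  'a': 1
  'b': 2
  'c': 1
  'd': 2
  'e': 2
Maximum frequency: 2

2


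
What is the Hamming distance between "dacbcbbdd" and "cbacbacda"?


Comparing "dacbcbbdd" and "cbacbacda" position by position:
  Position 0: 'd' vs 'c' => differ
  Position 1: 'a' vs 'b' => differ
  Position 2: 'c' vs 'a' => differ
  Position 3: 'b' vs 'c' => differ
  Position 4: 'c' vs 'b' => differ
  Position 5: 'b' vs 'a' => differ
  Position 6: 'b' vs 'c' => differ
  Position 7: 'd' vs 'd' => same
  Position 8: 'd' vs 'a' => differ
Total differences (Hamming distance): 8

8


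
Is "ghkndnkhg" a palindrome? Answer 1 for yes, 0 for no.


Input: ghkndnkhg
Reversed: ghkndnkhg
  Compare pos 0 ('g') with pos 8 ('g'): match
  Compare pos 1 ('h') with pos 7 ('h'): match
  Compare pos 2 ('k') with pos 6 ('k'): match
  Compare pos 3 ('n') with pos 5 ('n'): match
Result: palindrome

1


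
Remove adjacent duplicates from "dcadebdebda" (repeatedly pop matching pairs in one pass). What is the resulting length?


Input: dcadebdebda
Stack-based adjacent duplicate removal:
  Read 'd': push. Stack: d
  Read 'c': push. Stack: dc
  Read 'a': push. Stack: dca
  Read 'd': push. Stack: dcad
  Read 'e': push. Stack: dcade
  Read 'b': push. Stack: dcadeb
  Read 'd': push. Stack: dcadebd
  Read 'e': push. Stack: dcadebde
  Read 'b': push. Stack: dcadebdeb
  Read 'd': push. Stack: dcadebdebd
  Read 'a': push. Stack: dcadebdebda
Final stack: "dcadebdebda" (length 11)

11


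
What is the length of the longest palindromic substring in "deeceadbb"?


Input: "deeceadbb"
Checking substrings for palindromes:
  [2:5] "ece" (len 3) => palindrome
  [1:3] "ee" (len 2) => palindrome
  [7:9] "bb" (len 2) => palindrome
Longest palindromic substring: "ece" with length 3

3


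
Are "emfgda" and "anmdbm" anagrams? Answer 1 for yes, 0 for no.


Strings: "emfgda", "anmdbm"
Sorted first:  adefgm
Sorted second: abdmmn
Differ at position 1: 'd' vs 'b' => not anagrams

0


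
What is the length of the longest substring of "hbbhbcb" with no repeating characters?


Input: "hbbhbcb"
Sliding window (track last position of each char):
  Position 0 ('h'): window [0,0] length 1 -- new best
  Position 1 ('b'): window [0,1] length 2 -- new best
  Position 2 ('b'): repeat (last at 1), move window start to 2
  Position 2 ('b'): window [2,2] length 1
  Position 3 ('h'): window [2,3] length 2
  Position 4 ('b'): repeat (last at 2), move window start to 3
  Position 4 ('b'): window [3,4] length 2
  Position 5 ('c'): window [3,5] length 3 -- new best
  Position 6 ('b'): repeat (last at 4), move window start to 5
  Position 6 ('b'): window [5,6] length 2
Longest substring with no repeats: "hbc" with length 3

3


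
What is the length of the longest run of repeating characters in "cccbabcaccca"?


Input: "cccbabcaccca"
Scanning for longest run:
  Position 1 ('c'): continues run of 'c', length=2
  Position 2 ('c'): continues run of 'c', length=3
  Position 3 ('b'): new char, reset run to 1
  Position 4 ('a'): new char, reset run to 1
  Position 5 ('b'): new char, reset run to 1
  Position 6 ('c'): new char, reset run to 1
  Position 7 ('a'): new char, reset run to 1
  Position 8 ('c'): new char, reset run to 1
  Position 9 ('c'): continues run of 'c', length=2
  Position 10 ('c'): continues run of 'c', length=3
  Position 11 ('a'): new char, reset run to 1
Longest run: 'c' with length 3

3


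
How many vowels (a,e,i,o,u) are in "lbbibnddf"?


Input: lbbibnddf
Checking each character:
  'l' at position 0: consonant
  'b' at position 1: consonant
  'b' at position 2: consonant
  'i' at position 3: vowel (running total: 1)
  'b' at position 4: consonant
  'n' at position 5: consonant
  'd' at position 6: consonant
  'd' at position 7: consonant
  'f' at position 8: consonant
Total vowels: 1

1


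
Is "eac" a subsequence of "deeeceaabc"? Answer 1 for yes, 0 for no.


Check if "eac" is a subsequence of "deeeceaabc"
Greedy scan:
  Position 0 ('d'): no match needed
  Position 1 ('e'): matches sub[0] = 'e'
  Position 2 ('e'): no match needed
  Position 3 ('e'): no match needed
  Position 4 ('c'): no match needed
  Position 5 ('e'): no match needed
  Position 6 ('a'): matches sub[1] = 'a'
  Position 7 ('a'): no match needed
  Position 8 ('b'): no match needed
  Position 9 ('c'): matches sub[2] = 'c'
All 3 characters matched => is a subsequence

1


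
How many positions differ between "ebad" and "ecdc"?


Comparing "ebad" and "ecdc" position by position:
  Position 0: 'e' vs 'e' => same
  Position 1: 'b' vs 'c' => DIFFER
  Position 2: 'a' vs 'd' => DIFFER
  Position 3: 'd' vs 'c' => DIFFER
Positions that differ: 3

3


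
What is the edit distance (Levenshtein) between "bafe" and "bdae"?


Computing edit distance: "bafe" -> "bdae"
DP table:
           b    d    a    e
      0    1    2    3    4
  b   1    0    1    2    3
  a   2    1    1    1    2
  f   3    2    2    2    2
  e   4    3    3    3    2
Edit distance = dp[4][4] = 2

2


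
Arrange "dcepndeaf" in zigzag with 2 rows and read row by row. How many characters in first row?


Zigzag "dcepndeaf" into 2 rows:
Placing characters:
  'd' => row 0
  'c' => row 1
  'e' => row 0
  'p' => row 1
  'n' => row 0
  'd' => row 1
  'e' => row 0
  'a' => row 1
  'f' => row 0
Rows:
  Row 0: "denef"
  Row 1: "cpda"
First row length: 5

5


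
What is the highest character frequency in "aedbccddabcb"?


Input: aedbccddabcb
Character counts:
  'a': 2
  'b': 3
  'c': 3
  'd': 3
  'e': 1
Maximum frequency: 3

3


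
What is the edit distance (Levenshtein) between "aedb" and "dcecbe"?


Computing edit distance: "aedb" -> "dcecbe"
DP table:
           d    c    e    c    b    e
      0    1    2    3    4    5    6
  a   1    1    2    3    4    5    6
  e   2    2    2    2    3    4    5
  d   3    2    3    3    3    4    5
  b   4    3    3    4    4    3    4
Edit distance = dp[4][6] = 4

4


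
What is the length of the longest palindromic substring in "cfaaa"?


Input: "cfaaa"
Checking substrings for palindromes:
  [2:5] "aaa" (len 3) => palindrome
  [2:4] "aa" (len 2) => palindrome
  [3:5] "aa" (len 2) => palindrome
Longest palindromic substring: "aaa" with length 3

3


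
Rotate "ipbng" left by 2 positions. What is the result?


Input: "ipbng", rotate left by 2
First 2 characters: "ip"
Remaining characters: "bng"
Concatenate remaining + first: "bng" + "ip" = "bngip"

bngip


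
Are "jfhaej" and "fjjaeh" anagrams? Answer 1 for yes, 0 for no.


Strings: "jfhaej", "fjjaeh"
Sorted first:  aefhjj
Sorted second: aefhjj
Sorted forms match => anagrams

1


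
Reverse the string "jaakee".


Input: jaakee
Reading characters right to left:
  Position 5: 'e'
  Position 4: 'e'
  Position 3: 'k'
  Position 2: 'a'
  Position 1: 'a'
  Position 0: 'j'
Reversed: eekaaj

eekaaj


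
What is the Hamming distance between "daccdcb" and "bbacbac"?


Comparing "daccdcb" and "bbacbac" position by position:
  Position 0: 'd' vs 'b' => differ
  Position 1: 'a' vs 'b' => differ
  Position 2: 'c' vs 'a' => differ
  Position 3: 'c' vs 'c' => same
  Position 4: 'd' vs 'b' => differ
  Position 5: 'c' vs 'a' => differ
  Position 6: 'b' vs 'c' => differ
Total differences (Hamming distance): 6

6


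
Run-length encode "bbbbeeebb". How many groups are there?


Input: bbbbeeebb
Scanning for consecutive runs:
  Group 1: 'b' x 4 (positions 0-3)
  Group 2: 'e' x 3 (positions 4-6)
  Group 3: 'b' x 2 (positions 7-8)
Total groups: 3

3


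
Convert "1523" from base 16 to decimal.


Input: "1523" in base 16
Positional expansion:
  Digit '1' (value 1) x 16^3 = 4096
  Digit '5' (value 5) x 16^2 = 1280
  Digit '2' (value 2) x 16^1 = 32
  Digit '3' (value 3) x 16^0 = 3
Sum = 5411

5411


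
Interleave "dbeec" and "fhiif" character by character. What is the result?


Interleaving "dbeec" and "fhiif":
  Position 0: 'd' from first, 'f' from second => "df"
  Position 1: 'b' from first, 'h' from second => "bh"
  Position 2: 'e' from first, 'i' from second => "ei"
  Position 3: 'e' from first, 'i' from second => "ei"
  Position 4: 'c' from first, 'f' from second => "cf"
Result: dfbheieicf

dfbheieicf


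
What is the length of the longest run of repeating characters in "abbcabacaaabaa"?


Input: "abbcabacaaabaa"
Scanning for longest run:
  Position 1 ('b'): new char, reset run to 1
  Position 2 ('b'): continues run of 'b', length=2
  Position 3 ('c'): new char, reset run to 1
  Position 4 ('a'): new char, reset run to 1
  Position 5 ('b'): new char, reset run to 1
  Position 6 ('a'): new char, reset run to 1
  Position 7 ('c'): new char, reset run to 1
  Position 8 ('a'): new char, reset run to 1
  Position 9 ('a'): continues run of 'a', length=2
  Position 10 ('a'): continues run of 'a', length=3
  Position 11 ('b'): new char, reset run to 1
  Position 12 ('a'): new char, reset run to 1
  Position 13 ('a'): continues run of 'a', length=2
Longest run: 'a' with length 3

3


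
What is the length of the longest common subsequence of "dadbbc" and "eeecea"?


LCS of "dadbbc" and "eeecea"
DP table:
           e    e    e    c    e    a
      0    0    0    0    0    0    0
  d   0    0    0    0    0    0    0
  a   0    0    0    0    0    0    1
  d   0    0    0    0    0    0    1
  b   0    0    0    0    0    0    1
  b   0    0    0    0    0    0    1
  c   0    0    0    0    1    1    1
LCS length = dp[6][6] = 1

1


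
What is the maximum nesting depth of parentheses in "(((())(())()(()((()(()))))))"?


Input: "(((())(())()(()((()(()))))))"
Tracking depth:
  Position 0 '(': depth becomes 1
  Position 1 '(': depth becomes 2
  Position 2 '(': depth becomes 3
  Position 3 '(': depth becomes 4
  Position 4 ')': depth becomes 3
  Position 5 ')': depth becomes 2
  Position 6 '(': depth becomes 3
  Position 7 '(': depth becomes 4
  Position 8 ')': depth becomes 3
  Position 9 ')': depth becomes 2
  Position 10 '(': depth becomes 3
  Position 11 ')': depth becomes 2
  Position 12 '(': depth becomes 3
  Position 13 '(': depth becomes 4
  Position 14 ')': depth becomes 3
  Position 15 '(': depth becomes 4
  Position 16 '(': depth becomes 5
  Position 17 '(': depth becomes 6
  Position 18 ')': depth becomes 5
  Position 19 '(': depth becomes 6
  Position 20 '(': depth becomes 7
  Position 21 ')': depth becomes 6
  Position 22 ')': depth becomes 5
  Position 23 ')': depth becomes 4
  Position 24 ')': depth becomes 3
  Position 25 ')': depth becomes 2
  Position 26 ')': depth becomes 1
  Position 27 ')': depth becomes 0
Maximum depth reached: 7

7


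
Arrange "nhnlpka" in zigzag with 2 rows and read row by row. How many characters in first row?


Zigzag "nhnlpka" into 2 rows:
Placing characters:
  'n' => row 0
  'h' => row 1
  'n' => row 0
  'l' => row 1
  'p' => row 0
  'k' => row 1
  'a' => row 0
Rows:
  Row 0: "nnpa"
  Row 1: "hlk"
First row length: 4

4


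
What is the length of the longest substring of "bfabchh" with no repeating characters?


Input: "bfabchh"
Sliding window (track last position of each char):
  Position 0 ('b'): window [0,0] length 1 -- new best
  Position 1 ('f'): window [0,1] length 2 -- new best
  Position 2 ('a'): window [0,2] length 3 -- new best
  Position 3 ('b'): repeat (last at 0), move window start to 1
  Position 3 ('b'): window [1,3] length 3
  Position 4 ('c'): window [1,4] length 4 -- new best
  Position 5 ('h'): window [1,5] length 5 -- new best
  Position 6 ('h'): repeat (last at 5), move window start to 6
  Position 6 ('h'): window [6,6] length 1
Longest substring with no repeats: "fabch" with length 5

5


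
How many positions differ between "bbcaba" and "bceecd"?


Comparing "bbcaba" and "bceecd" position by position:
  Position 0: 'b' vs 'b' => same
  Position 1: 'b' vs 'c' => DIFFER
  Position 2: 'c' vs 'e' => DIFFER
  Position 3: 'a' vs 'e' => DIFFER
  Position 4: 'b' vs 'c' => DIFFER
  Position 5: 'a' vs 'd' => DIFFER
Positions that differ: 5

5


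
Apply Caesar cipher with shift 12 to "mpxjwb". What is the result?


Caesar cipher: shift "mpxjwb" by 12
  'm' (pos 12) + 12 = pos 24 = 'y'
  'p' (pos 15) + 12 = pos 1 = 'b'
  'x' (pos 23) + 12 = pos 9 = 'j'
  'j' (pos 9) + 12 = pos 21 = 'v'
  'w' (pos 22) + 12 = pos 8 = 'i'
  'b' (pos 1) + 12 = pos 13 = 'n'
Result: ybjvin

ybjvin


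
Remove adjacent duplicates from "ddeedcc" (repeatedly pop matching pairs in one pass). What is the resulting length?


Input: ddeedcc
Stack-based adjacent duplicate removal:
  Read 'd': push. Stack: d
  Read 'd': matches stack top 'd' => pop. Stack: (empty)
  Read 'e': push. Stack: e
  Read 'e': matches stack top 'e' => pop. Stack: (empty)
  Read 'd': push. Stack: d
  Read 'c': push. Stack: dc
  Read 'c': matches stack top 'c' => pop. Stack: d
Final stack: "d" (length 1)

1


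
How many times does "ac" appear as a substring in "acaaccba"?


Searching for "ac" in "acaaccba"
Scanning each position:
  Position 0: "ac" => MATCH
  Position 1: "ca" => no
  Position 2: "aa" => no
  Position 3: "ac" => MATCH
  Position 4: "cc" => no
  Position 5: "cb" => no
  Position 6: "ba" => no
Total occurrences: 2

2


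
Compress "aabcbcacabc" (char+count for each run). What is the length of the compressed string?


Input: aabcbcacabc
Runs:
  'a' x 2 => "a2"
  'b' x 1 => "b1"
  'c' x 1 => "c1"
  'b' x 1 => "b1"
  'c' x 1 => "c1"
  'a' x 1 => "a1"
  'c' x 1 => "c1"
  'a' x 1 => "a1"
  'b' x 1 => "b1"
  'c' x 1 => "c1"
Compressed: "a2b1c1b1c1a1c1a1b1c1"
Compressed length: 20

20


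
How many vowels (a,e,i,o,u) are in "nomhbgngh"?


Input: nomhbgngh
Checking each character:
  'n' at position 0: consonant
  'o' at position 1: vowel (running total: 1)
  'm' at position 2: consonant
  'h' at position 3: consonant
  'b' at position 4: consonant
  'g' at position 5: consonant
  'n' at position 6: consonant
  'g' at position 7: consonant
  'h' at position 8: consonant
Total vowels: 1

1


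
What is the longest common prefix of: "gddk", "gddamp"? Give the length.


Words: gddk, gddamp
  Position 0: all 'g' => match
  Position 1: all 'd' => match
  Position 2: all 'd' => match
  Position 3: ('k', 'a') => mismatch, stop
LCP = "gdd" (length 3)

3


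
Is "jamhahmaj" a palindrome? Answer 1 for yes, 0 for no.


Input: jamhahmaj
Reversed: jamhahmaj
  Compare pos 0 ('j') with pos 8 ('j'): match
  Compare pos 1 ('a') with pos 7 ('a'): match
  Compare pos 2 ('m') with pos 6 ('m'): match
  Compare pos 3 ('h') with pos 5 ('h'): match
Result: palindrome

1


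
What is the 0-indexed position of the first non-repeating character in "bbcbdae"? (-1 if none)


Input: bbcbdae
Character frequencies:
  'a': 1
  'b': 3
  'c': 1
  'd': 1
  'e': 1
Scanning left to right for freq == 1:
  Position 0 ('b'): freq=3, skip
  Position 1 ('b'): freq=3, skip
  Position 2 ('c'): unique! => answer = 2

2


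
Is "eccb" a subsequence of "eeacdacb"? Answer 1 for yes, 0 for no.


Check if "eccb" is a subsequence of "eeacdacb"
Greedy scan:
  Position 0 ('e'): matches sub[0] = 'e'
  Position 1 ('e'): no match needed
  Position 2 ('a'): no match needed
  Position 3 ('c'): matches sub[1] = 'c'
  Position 4 ('d'): no match needed
  Position 5 ('a'): no match needed
  Position 6 ('c'): matches sub[2] = 'c'
  Position 7 ('b'): matches sub[3] = 'b'
All 4 characters matched => is a subsequence

1


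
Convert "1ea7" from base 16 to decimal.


Input: "1ea7" in base 16
Positional expansion:
  Digit '1' (value 1) x 16^3 = 4096
  Digit 'e' (value 14) x 16^2 = 3584
  Digit 'a' (value 10) x 16^1 = 160
  Digit '7' (value 7) x 16^0 = 7
Sum = 7847

7847


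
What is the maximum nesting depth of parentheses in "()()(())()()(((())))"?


Input: "()()(())()()(((())))"
Tracking depth:
  Position 0 '(': depth becomes 1
  Position 1 ')': depth becomes 0
  Position 2 '(': depth becomes 1
  Position 3 ')': depth becomes 0
  Position 4 '(': depth becomes 1
  Position 5 '(': depth becomes 2
  Position 6 ')': depth becomes 1
  Position 7 ')': depth becomes 0
  Position 8 '(': depth becomes 1
  Position 9 ')': depth becomes 0
  Position 10 '(': depth becomes 1
  Position 11 ')': depth becomes 0
  Position 12 '(': depth becomes 1
  Position 13 '(': depth becomes 2
  Position 14 '(': depth becomes 3
  Position 15 '(': depth becomes 4
  Position 16 ')': depth becomes 3
  Position 17 ')': depth becomes 2
  Position 18 ')': depth becomes 1
  Position 19 ')': depth becomes 0
Maximum depth reached: 4

4


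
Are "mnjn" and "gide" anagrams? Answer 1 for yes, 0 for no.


Strings: "mnjn", "gide"
Sorted first:  jmnn
Sorted second: degi
Differ at position 0: 'j' vs 'd' => not anagrams

0


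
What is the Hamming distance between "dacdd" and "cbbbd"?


Comparing "dacdd" and "cbbbd" position by position:
  Position 0: 'd' vs 'c' => differ
  Position 1: 'a' vs 'b' => differ
  Position 2: 'c' vs 'b' => differ
  Position 3: 'd' vs 'b' => differ
  Position 4: 'd' vs 'd' => same
Total differences (Hamming distance): 4

4


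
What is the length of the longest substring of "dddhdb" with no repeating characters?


Input: "dddhdb"
Sliding window (track last position of each char):
  Position 0 ('d'): window [0,0] length 1 -- new best
  Position 1 ('d'): repeat (last at 0), move window start to 1
  Position 1 ('d'): window [1,1] length 1
  Position 2 ('d'): repeat (last at 1), move window start to 2
  Position 2 ('d'): window [2,2] length 1
  Position 3 ('h'): window [2,3] length 2 -- new best
  Position 4 ('d'): repeat (last at 2), move window start to 3
  Position 4 ('d'): window [3,4] length 2
  Position 5 ('b'): window [3,5] length 3 -- new best
Longest substring with no repeats: "hdb" with length 3

3


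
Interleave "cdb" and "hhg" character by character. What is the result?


Interleaving "cdb" and "hhg":
  Position 0: 'c' from first, 'h' from second => "ch"
  Position 1: 'd' from first, 'h' from second => "dh"
  Position 2: 'b' from first, 'g' from second => "bg"
Result: chdhbg

chdhbg


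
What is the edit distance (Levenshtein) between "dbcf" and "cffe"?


Computing edit distance: "dbcf" -> "cffe"
DP table:
           c    f    f    e
      0    1    2    3    4
  d   1    1    2    3    4
  b   2    2    2    3    4
  c   3    2    3    3    4
  f   4    3    2    3    4
Edit distance = dp[4][4] = 4

4


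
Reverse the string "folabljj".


Input: folabljj
Reading characters right to left:
  Position 7: 'j'
  Position 6: 'j'
  Position 5: 'l'
  Position 4: 'b'
  Position 3: 'a'
  Position 2: 'l'
  Position 1: 'o'
  Position 0: 'f'
Reversed: jjlbalof

jjlbalof


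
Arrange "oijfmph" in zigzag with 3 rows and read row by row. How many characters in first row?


Zigzag "oijfmph" into 3 rows:
Placing characters:
  'o' => row 0
  'i' => row 1
  'j' => row 2
  'f' => row 1
  'm' => row 0
  'p' => row 1
  'h' => row 2
Rows:
  Row 0: "om"
  Row 1: "ifp"
  Row 2: "jh"
First row length: 2

2


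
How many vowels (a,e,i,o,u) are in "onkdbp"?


Input: onkdbp
Checking each character:
  'o' at position 0: vowel (running total: 1)
  'n' at position 1: consonant
  'k' at position 2: consonant
  'd' at position 3: consonant
  'b' at position 4: consonant
  'p' at position 5: consonant
Total vowels: 1

1


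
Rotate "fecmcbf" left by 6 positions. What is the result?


Input: "fecmcbf", rotate left by 6
First 6 characters: "fecmcb"
Remaining characters: "f"
Concatenate remaining + first: "f" + "fecmcb" = "ffecmcb"

ffecmcb


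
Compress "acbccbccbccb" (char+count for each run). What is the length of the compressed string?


Input: acbccbccbccb
Runs:
  'a' x 1 => "a1"
  'c' x 1 => "c1"
  'b' x 1 => "b1"
  'c' x 2 => "c2"
  'b' x 1 => "b1"
  'c' x 2 => "c2"
  'b' x 1 => "b1"
  'c' x 2 => "c2"
  'b' x 1 => "b1"
Compressed: "a1c1b1c2b1c2b1c2b1"
Compressed length: 18

18


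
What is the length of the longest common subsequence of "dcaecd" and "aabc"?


LCS of "dcaecd" and "aabc"
DP table:
           a    a    b    c
      0    0    0    0    0
  d   0    0    0    0    0
  c   0    0    0    0    1
  a   0    1    1    1    1
  e   0    1    1    1    1
  c   0    1    1    1    2
  d   0    1    1    1    2
LCS length = dp[6][4] = 2

2


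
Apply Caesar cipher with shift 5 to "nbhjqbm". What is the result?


Caesar cipher: shift "nbhjqbm" by 5
  'n' (pos 13) + 5 = pos 18 = 's'
  'b' (pos 1) + 5 = pos 6 = 'g'
  'h' (pos 7) + 5 = pos 12 = 'm'
  'j' (pos 9) + 5 = pos 14 = 'o'
  'q' (pos 16) + 5 = pos 21 = 'v'
  'b' (pos 1) + 5 = pos 6 = 'g'
  'm' (pos 12) + 5 = pos 17 = 'r'
Result: sgmovgr

sgmovgr


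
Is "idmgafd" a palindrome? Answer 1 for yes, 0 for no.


Input: idmgafd
Reversed: dfagmdi
  Compare pos 0 ('i') with pos 6 ('d'): MISMATCH
  Compare pos 1 ('d') with pos 5 ('f'): MISMATCH
  Compare pos 2 ('m') with pos 4 ('a'): MISMATCH
Result: not a palindrome

0


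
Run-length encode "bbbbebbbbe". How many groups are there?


Input: bbbbebbbbe
Scanning for consecutive runs:
  Group 1: 'b' x 4 (positions 0-3)
  Group 2: 'e' x 1 (positions 4-4)
  Group 3: 'b' x 4 (positions 5-8)
  Group 4: 'e' x 1 (positions 9-9)
Total groups: 4

4


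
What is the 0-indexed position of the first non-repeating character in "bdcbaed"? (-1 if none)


Input: bdcbaed
Character frequencies:
  'a': 1
  'b': 2
  'c': 1
  'd': 2
  'e': 1
Scanning left to right for freq == 1:
  Position 0 ('b'): freq=2, skip
  Position 1 ('d'): freq=2, skip
  Position 2 ('c'): unique! => answer = 2

2


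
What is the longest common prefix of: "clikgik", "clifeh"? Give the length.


Words: clikgik, clifeh
  Position 0: all 'c' => match
  Position 1: all 'l' => match
  Position 2: all 'i' => match
  Position 3: ('k', 'f') => mismatch, stop
LCP = "cli" (length 3)

3


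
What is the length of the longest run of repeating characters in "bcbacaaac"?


Input: "bcbacaaac"
Scanning for longest run:
  Position 1 ('c'): new char, reset run to 1
  Position 2 ('b'): new char, reset run to 1
  Position 3 ('a'): new char, reset run to 1
  Position 4 ('c'): new char, reset run to 1
  Position 5 ('a'): new char, reset run to 1
  Position 6 ('a'): continues run of 'a', length=2
  Position 7 ('a'): continues run of 'a', length=3
  Position 8 ('c'): new char, reset run to 1
Longest run: 'a' with length 3

3


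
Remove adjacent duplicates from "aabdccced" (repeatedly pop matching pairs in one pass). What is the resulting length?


Input: aabdccced
Stack-based adjacent duplicate removal:
  Read 'a': push. Stack: a
  Read 'a': matches stack top 'a' => pop. Stack: (empty)
  Read 'b': push. Stack: b
  Read 'd': push. Stack: bd
  Read 'c': push. Stack: bdc
  Read 'c': matches stack top 'c' => pop. Stack: bd
  Read 'c': push. Stack: bdc
  Read 'e': push. Stack: bdce
  Read 'd': push. Stack: bdced
Final stack: "bdced" (length 5)

5
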